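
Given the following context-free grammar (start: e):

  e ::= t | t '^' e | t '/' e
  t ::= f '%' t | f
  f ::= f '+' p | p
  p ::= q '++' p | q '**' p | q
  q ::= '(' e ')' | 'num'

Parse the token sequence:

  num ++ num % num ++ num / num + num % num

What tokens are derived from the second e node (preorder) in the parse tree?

num + num % num

[e [t [f [p [q num] ++ [p [q num]]]] % [t [f [p [q num] ++ [p [q num]]]]]] / [e [t [f [f [p [q num]]] + [p [q num]]] % [t [f [p [q num]]]]]]]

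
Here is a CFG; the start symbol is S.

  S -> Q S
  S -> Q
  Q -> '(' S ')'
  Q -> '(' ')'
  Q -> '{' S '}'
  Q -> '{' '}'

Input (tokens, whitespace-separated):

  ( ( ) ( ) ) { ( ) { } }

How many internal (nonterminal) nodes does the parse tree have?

12

[S [Q ( [S [Q ( )] [S [Q ( )]]] )] [S [Q { [S [Q ( )] [S [Q { }]]] }]]]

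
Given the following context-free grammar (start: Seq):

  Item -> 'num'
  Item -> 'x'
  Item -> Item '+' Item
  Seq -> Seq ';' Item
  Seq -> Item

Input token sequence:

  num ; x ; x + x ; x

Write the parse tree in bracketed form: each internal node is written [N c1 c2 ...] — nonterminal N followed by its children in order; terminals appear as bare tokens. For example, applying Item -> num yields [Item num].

[Seq [Seq [Seq [Seq [Item num]] ; [Item x]] ; [Item [Item x] + [Item x]]] ; [Item x]]

Seq
Seq ; Item
Seq ; Item ; Item
Seq ; Item ; Item ; Item
Item ; Item ; Item ; Item
num ; Item ; Item ; Item
num ; x ; Item ; Item
num ; x ; Item + Item ; Item
num ; x ; x + Item ; Item
num ; x ; x + x ; Item
num ; x ; x + x ; x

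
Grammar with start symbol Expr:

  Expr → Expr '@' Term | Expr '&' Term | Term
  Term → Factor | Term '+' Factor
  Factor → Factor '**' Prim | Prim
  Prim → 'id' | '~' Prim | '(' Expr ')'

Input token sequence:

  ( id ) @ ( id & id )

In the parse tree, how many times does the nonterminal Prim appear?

5

[Expr [Expr [Term [Factor [Prim ( [Expr [Term [Factor [Prim id]]]] )]]]] @ [Term [Factor [Prim ( [Expr [Expr [Term [Factor [Prim id]]]] & [Term [Factor [Prim id]]]] )]]]]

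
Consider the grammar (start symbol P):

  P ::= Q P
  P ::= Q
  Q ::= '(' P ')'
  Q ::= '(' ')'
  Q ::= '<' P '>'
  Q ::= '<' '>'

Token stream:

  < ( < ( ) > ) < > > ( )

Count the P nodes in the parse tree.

6

[P [Q < [P [Q ( [P [Q < [P [Q ( )]] >]] )] [P [Q < >]]] >] [P [Q ( )]]]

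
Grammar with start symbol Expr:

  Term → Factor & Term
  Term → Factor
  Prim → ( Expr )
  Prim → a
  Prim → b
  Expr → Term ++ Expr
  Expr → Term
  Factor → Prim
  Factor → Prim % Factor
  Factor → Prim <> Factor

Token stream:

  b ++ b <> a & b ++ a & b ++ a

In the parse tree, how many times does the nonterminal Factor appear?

7

[Expr [Term [Factor [Prim b]]] ++ [Expr [Term [Factor [Prim b] <> [Factor [Prim a]]] & [Term [Factor [Prim b]]]] ++ [Expr [Term [Factor [Prim a]] & [Term [Factor [Prim b]]]] ++ [Expr [Term [Factor [Prim a]]]]]]]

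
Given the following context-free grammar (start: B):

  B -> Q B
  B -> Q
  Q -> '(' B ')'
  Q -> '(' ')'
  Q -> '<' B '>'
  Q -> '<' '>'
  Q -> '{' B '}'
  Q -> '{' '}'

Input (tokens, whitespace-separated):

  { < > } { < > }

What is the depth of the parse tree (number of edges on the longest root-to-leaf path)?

[B [Q { [B [Q < >]] }] [B [Q { [B [Q < >]] }]]]

5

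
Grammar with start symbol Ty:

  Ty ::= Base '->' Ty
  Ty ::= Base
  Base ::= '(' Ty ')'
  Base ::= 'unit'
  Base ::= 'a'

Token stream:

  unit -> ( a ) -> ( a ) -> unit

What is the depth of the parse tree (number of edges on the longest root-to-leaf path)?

6

[Ty [Base unit] -> [Ty [Base ( [Ty [Base a]] )] -> [Ty [Base ( [Ty [Base a]] )] -> [Ty [Base unit]]]]]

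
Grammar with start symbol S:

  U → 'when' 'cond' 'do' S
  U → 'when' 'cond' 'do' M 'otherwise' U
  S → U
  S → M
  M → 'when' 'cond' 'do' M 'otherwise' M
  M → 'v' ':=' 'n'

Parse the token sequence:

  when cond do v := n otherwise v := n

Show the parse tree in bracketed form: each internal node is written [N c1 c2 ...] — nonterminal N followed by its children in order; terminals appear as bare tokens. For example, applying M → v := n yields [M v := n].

S
M
when cond do M otherwise M
when cond do v := n otherwise M
when cond do v := n otherwise v := n

[S [M when cond do [M v := n] otherwise [M v := n]]]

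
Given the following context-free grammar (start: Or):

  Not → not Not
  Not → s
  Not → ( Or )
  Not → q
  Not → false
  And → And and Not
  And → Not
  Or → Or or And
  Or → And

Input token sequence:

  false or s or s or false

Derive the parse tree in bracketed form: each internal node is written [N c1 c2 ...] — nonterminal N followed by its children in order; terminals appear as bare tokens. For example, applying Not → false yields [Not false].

[Or [Or [Or [Or [And [Not false]]] or [And [Not s]]] or [And [Not s]]] or [And [Not false]]]

Or
Or or And
Or or And or And
Or or And or And or And
And or And or And or And
Not or And or And or And
false or And or And or And
false or Not or And or And
false or s or And or And
false or s or Not or And
false or s or s or And
false or s or s or Not
false or s or s or false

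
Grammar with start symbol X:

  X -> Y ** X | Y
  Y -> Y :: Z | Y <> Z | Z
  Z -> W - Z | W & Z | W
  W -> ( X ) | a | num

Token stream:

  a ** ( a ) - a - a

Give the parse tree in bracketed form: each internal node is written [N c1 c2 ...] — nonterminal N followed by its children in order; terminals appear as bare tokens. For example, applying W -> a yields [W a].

[X [Y [Z [W a]]] ** [X [Y [Z [W ( [X [Y [Z [W a]]]] )] - [Z [W a] - [Z [W a]]]]]]]

X
Y ** X
Z ** X
W ** X
a ** X
a ** Y
a ** Z
a ** W - Z
a ** ( X ) - Z
a ** ( Y ) - Z
a ** ( Z ) - Z
a ** ( W ) - Z
a ** ( a ) - Z
a ** ( a ) - W - Z
a ** ( a ) - a - Z
a ** ( a ) - a - W
a ** ( a ) - a - a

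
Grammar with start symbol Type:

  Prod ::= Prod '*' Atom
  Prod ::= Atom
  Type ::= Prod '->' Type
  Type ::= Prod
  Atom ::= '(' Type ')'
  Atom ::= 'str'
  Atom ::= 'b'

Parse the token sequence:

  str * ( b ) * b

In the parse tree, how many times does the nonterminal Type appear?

2

[Type [Prod [Prod [Prod [Atom str]] * [Atom ( [Type [Prod [Atom b]]] )]] * [Atom b]]]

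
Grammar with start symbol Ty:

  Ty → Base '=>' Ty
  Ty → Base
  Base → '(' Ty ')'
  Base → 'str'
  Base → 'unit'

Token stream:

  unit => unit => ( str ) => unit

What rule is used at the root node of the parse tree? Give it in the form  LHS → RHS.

[Ty [Base unit] => [Ty [Base unit] => [Ty [Base ( [Ty [Base str]] )] => [Ty [Base unit]]]]]

Ty → Base '=>' Ty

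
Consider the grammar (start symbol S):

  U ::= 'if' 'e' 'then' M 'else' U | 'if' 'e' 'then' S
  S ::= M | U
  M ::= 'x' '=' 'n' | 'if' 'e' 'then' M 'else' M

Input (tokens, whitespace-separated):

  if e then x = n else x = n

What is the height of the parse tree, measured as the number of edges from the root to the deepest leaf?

3

[S [M if e then [M x = n] else [M x = n]]]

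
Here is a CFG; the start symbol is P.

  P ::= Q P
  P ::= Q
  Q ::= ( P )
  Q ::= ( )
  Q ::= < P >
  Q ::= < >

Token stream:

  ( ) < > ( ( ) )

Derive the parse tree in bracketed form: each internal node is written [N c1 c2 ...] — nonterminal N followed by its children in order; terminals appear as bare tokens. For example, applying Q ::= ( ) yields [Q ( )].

P
Q P
( ) P
( ) Q P
( ) < > P
( ) < > Q
( ) < > ( P )
( ) < > ( Q )
( ) < > ( ( ) )

[P [Q ( )] [P [Q < >] [P [Q ( [P [Q ( )]] )]]]]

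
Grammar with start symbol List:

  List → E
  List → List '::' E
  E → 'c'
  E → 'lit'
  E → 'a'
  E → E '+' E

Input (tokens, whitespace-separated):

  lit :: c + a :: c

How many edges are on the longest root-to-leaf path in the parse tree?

4

[List [List [List [E lit]] :: [E [E c] + [E a]]] :: [E c]]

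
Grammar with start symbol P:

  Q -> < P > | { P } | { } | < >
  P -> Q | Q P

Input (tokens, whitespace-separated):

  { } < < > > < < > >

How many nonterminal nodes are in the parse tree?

10

[P [Q { }] [P [Q < [P [Q < >]] >] [P [Q < [P [Q < >]] >]]]]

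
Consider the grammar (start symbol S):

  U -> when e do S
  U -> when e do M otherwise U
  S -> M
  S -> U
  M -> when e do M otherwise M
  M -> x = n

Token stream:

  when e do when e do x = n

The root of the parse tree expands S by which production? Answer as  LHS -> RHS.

[S [U when e do [S [U when e do [S [M x = n]]]]]]

S -> U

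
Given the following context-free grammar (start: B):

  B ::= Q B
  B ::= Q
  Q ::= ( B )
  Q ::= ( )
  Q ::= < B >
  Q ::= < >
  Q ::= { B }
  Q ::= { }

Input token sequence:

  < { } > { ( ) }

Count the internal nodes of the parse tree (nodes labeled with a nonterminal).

[B [Q < [B [Q { }]] >] [B [Q { [B [Q ( )]] }]]]

8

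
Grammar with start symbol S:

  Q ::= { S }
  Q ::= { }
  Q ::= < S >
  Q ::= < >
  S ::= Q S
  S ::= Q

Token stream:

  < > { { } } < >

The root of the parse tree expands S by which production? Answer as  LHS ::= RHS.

S ::= Q S

[S [Q < >] [S [Q { [S [Q { }]] }] [S [Q < >]]]]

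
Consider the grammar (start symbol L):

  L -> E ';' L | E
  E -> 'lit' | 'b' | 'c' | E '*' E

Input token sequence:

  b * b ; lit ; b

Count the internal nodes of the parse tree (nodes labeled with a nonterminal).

8

[L [E [E b] * [E b]] ; [L [E lit] ; [L [E b]]]]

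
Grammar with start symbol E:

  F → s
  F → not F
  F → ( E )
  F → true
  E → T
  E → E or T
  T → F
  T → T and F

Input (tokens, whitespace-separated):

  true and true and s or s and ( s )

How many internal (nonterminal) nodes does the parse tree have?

[E [E [T [T [T [F true]] and [F true]] and [F s]]] or [T [T [F s]] and [F ( [E [T [F s]]] )]]]

15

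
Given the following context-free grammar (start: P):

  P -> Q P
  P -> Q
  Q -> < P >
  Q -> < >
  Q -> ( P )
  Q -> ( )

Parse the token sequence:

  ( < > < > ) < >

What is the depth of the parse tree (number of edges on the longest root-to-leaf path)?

5

[P [Q ( [P [Q < >] [P [Q < >]]] )] [P [Q < >]]]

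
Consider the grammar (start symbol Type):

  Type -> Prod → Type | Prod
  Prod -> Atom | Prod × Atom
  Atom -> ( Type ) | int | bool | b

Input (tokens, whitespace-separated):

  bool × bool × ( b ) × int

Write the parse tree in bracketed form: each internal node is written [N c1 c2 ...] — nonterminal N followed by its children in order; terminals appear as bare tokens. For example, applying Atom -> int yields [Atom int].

Type
Prod
Prod × Atom
Prod × Atom × Atom
Prod × Atom × Atom × Atom
Atom × Atom × Atom × Atom
bool × Atom × Atom × Atom
bool × bool × Atom × Atom
bool × bool × ( Type ) × Atom
bool × bool × ( Prod ) × Atom
bool × bool × ( Atom ) × Atom
bool × bool × ( b ) × Atom
bool × bool × ( b ) × int

[Type [Prod [Prod [Prod [Prod [Atom bool]] × [Atom bool]] × [Atom ( [Type [Prod [Atom b]]] )]] × [Atom int]]]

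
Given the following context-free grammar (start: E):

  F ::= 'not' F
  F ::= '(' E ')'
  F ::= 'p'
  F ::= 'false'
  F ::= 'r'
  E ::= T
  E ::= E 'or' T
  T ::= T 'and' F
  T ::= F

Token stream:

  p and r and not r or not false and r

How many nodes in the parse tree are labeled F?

7

[E [E [T [T [T [F p]] and [F r]] and [F not [F r]]]] or [T [T [F not [F false]]] and [F r]]]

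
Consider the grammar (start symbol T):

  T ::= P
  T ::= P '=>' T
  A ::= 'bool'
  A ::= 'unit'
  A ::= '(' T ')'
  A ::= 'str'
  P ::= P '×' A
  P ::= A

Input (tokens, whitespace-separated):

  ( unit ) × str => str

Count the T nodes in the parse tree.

3

[T [P [P [A ( [T [P [A unit]]] )]] × [A str]] => [T [P [A str]]]]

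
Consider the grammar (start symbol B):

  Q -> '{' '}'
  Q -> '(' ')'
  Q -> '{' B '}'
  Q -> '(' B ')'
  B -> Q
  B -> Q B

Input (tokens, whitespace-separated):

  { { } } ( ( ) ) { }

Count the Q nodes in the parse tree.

[B [Q { [B [Q { }]] }] [B [Q ( [B [Q ( )]] )] [B [Q { }]]]]

5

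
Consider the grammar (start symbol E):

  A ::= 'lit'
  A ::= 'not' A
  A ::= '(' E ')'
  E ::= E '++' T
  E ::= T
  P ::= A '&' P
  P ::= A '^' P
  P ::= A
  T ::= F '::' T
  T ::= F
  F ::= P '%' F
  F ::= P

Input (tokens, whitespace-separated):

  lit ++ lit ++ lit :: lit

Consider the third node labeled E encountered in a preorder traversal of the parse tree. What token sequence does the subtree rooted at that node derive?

lit

[E [E [E [T [F [P [A lit]]]]] ++ [T [F [P [A lit]]]]] ++ [T [F [P [A lit]]] :: [T [F [P [A lit]]]]]]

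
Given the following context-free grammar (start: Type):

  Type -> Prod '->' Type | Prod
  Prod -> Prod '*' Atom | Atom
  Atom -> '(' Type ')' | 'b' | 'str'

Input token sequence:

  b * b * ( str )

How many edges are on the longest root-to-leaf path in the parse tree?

6

[Type [Prod [Prod [Prod [Atom b]] * [Atom b]] * [Atom ( [Type [Prod [Atom str]]] )]]]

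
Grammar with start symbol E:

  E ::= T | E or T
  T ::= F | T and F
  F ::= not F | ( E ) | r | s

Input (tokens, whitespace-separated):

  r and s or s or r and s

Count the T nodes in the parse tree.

[E [E [E [T [T [F r]] and [F s]]] or [T [F s]]] or [T [T [F r]] and [F s]]]

5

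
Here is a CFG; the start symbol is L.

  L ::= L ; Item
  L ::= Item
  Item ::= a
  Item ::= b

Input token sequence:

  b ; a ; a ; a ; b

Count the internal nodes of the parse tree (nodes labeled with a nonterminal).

[L [L [L [L [L [Item b]] ; [Item a]] ; [Item a]] ; [Item a]] ; [Item b]]

10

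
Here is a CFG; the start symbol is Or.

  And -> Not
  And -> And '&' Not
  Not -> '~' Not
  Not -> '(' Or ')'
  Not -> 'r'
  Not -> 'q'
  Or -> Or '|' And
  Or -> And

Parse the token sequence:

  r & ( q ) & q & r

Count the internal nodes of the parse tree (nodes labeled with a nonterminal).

12

[Or [And [And [And [And [Not r]] & [Not ( [Or [And [Not q]]] )]] & [Not q]] & [Not r]]]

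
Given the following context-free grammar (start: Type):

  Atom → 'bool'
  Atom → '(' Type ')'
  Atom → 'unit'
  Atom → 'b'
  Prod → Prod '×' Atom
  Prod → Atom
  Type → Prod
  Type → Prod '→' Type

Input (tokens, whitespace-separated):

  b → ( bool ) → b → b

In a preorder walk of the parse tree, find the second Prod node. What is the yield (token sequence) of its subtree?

[Type [Prod [Atom b]] → [Type [Prod [Atom ( [Type [Prod [Atom bool]]] )]] → [Type [Prod [Atom b]] → [Type [Prod [Atom b]]]]]]

( bool )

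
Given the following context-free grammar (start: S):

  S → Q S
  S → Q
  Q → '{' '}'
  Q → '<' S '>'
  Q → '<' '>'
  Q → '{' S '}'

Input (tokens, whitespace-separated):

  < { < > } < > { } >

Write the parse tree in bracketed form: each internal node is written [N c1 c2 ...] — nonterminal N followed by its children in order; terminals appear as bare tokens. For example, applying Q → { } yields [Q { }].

S
Q
< S >
< Q S >
< { S } S >
< { Q } S >
< { < > } S >
< { < > } Q S >
< { < > } < > S >
< { < > } < > Q >
< { < > } < > { } >

[S [Q < [S [Q { [S [Q < >]] }] [S [Q < >] [S [Q { }]]]] >]]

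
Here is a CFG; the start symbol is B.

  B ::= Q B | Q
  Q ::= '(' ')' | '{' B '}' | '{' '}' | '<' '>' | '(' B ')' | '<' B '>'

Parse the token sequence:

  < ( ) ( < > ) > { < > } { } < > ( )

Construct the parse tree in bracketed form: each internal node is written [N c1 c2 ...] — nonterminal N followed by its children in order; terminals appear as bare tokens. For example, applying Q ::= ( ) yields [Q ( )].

B
Q B
< B > B
< Q B > B
< ( ) B > B
< ( ) Q > B
< ( ) ( B ) > B
< ( ) ( Q ) > B
< ( ) ( < > ) > B
< ( ) ( < > ) > Q B
< ( ) ( < > ) > { B } B
< ( ) ( < > ) > { Q } B
< ( ) ( < > ) > { < > } B
< ( ) ( < > ) > { < > } Q B
< ( ) ( < > ) > { < > } { } B
< ( ) ( < > ) > { < > } { } Q B
< ( ) ( < > ) > { < > } { } < > B
< ( ) ( < > ) > { < > } { } < > Q
< ( ) ( < > ) > { < > } { } < > ( )

[B [Q < [B [Q ( )] [B [Q ( [B [Q < >]] )]]] >] [B [Q { [B [Q < >]] }] [B [Q { }] [B [Q < >] [B [Q ( )]]]]]]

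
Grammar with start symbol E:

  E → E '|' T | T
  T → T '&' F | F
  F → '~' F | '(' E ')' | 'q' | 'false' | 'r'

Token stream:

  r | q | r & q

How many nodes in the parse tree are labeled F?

4

[E [E [E [T [F r]]] | [T [F q]]] | [T [T [F r]] & [F q]]]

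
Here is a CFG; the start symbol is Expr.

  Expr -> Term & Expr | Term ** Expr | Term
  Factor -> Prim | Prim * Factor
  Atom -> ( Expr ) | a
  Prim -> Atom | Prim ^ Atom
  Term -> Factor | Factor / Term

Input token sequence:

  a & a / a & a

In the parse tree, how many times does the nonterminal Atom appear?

4

[Expr [Term [Factor [Prim [Atom a]]]] & [Expr [Term [Factor [Prim [Atom a]]] / [Term [Factor [Prim [Atom a]]]]] & [Expr [Term [Factor [Prim [Atom a]]]]]]]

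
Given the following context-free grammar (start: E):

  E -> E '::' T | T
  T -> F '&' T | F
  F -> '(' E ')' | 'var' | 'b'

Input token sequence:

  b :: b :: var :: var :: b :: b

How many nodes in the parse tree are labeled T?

[E [E [E [E [E [E [T [F b]]] :: [T [F b]]] :: [T [F var]]] :: [T [F var]]] :: [T [F b]]] :: [T [F b]]]

6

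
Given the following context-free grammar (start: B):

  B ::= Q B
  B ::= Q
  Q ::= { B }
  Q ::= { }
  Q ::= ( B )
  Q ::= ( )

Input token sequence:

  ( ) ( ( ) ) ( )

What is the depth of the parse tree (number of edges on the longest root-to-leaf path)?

[B [Q ( )] [B [Q ( [B [Q ( )]] )] [B [Q ( )]]]]

5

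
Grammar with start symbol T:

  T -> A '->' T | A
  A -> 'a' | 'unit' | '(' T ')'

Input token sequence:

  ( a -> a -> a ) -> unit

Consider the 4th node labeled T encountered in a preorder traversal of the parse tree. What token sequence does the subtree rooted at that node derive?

[T [A ( [T [A a] -> [T [A a] -> [T [A a]]]] )] -> [T [A unit]]]

a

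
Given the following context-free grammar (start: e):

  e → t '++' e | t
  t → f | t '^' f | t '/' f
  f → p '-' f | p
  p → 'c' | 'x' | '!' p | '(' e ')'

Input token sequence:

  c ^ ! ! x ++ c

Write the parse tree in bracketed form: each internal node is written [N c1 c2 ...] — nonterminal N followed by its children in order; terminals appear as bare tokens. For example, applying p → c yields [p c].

e
t ++ e
t ^ f ++ e
f ^ f ++ e
p ^ f ++ e
c ^ f ++ e
c ^ p ++ e
c ^ ! p ++ e
c ^ ! ! p ++ e
c ^ ! ! x ++ e
c ^ ! ! x ++ t
c ^ ! ! x ++ f
c ^ ! ! x ++ p
c ^ ! ! x ++ c

[e [t [t [f [p c]]] ^ [f [p ! [p ! [p x]]]]] ++ [e [t [f [p c]]]]]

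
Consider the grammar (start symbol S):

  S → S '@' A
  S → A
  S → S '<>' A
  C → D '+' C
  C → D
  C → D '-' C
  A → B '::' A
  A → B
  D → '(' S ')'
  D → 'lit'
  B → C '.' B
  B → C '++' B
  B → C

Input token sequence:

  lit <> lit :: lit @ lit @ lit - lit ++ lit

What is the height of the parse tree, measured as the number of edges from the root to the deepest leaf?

[S [S [S [S [A [B [C [D lit]]]]] <> [A [B [C [D lit]]] :: [A [B [C [D lit]]]]]] @ [A [B [C [D lit]]]]] @ [A [B [C [D lit] - [C [D lit]]] ++ [B [C [D lit]]]]]]

8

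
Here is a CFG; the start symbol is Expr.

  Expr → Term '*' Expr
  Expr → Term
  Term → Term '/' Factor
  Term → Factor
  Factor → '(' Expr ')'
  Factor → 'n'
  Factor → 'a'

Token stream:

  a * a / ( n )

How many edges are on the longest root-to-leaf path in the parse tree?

7

[Expr [Term [Factor a]] * [Expr [Term [Term [Factor a]] / [Factor ( [Expr [Term [Factor n]]] )]]]]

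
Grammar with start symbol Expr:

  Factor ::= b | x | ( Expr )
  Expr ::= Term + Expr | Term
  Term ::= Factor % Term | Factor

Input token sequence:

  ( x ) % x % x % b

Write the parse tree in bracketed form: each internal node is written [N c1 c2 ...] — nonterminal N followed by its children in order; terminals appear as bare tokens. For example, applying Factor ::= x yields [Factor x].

[Expr [Term [Factor ( [Expr [Term [Factor x]]] )] % [Term [Factor x] % [Term [Factor x] % [Term [Factor b]]]]]]

Expr
Term
Factor % Term
( Expr ) % Term
( Term ) % Term
( Factor ) % Term
( x ) % Term
( x ) % Factor % Term
( x ) % x % Term
( x ) % x % Factor % Term
( x ) % x % x % Term
( x ) % x % x % Factor
( x ) % x % x % b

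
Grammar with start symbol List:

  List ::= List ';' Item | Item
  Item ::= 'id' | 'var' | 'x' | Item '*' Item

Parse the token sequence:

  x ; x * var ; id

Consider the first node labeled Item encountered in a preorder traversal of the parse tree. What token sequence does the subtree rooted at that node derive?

x

[List [List [List [Item x]] ; [Item [Item x] * [Item var]]] ; [Item id]]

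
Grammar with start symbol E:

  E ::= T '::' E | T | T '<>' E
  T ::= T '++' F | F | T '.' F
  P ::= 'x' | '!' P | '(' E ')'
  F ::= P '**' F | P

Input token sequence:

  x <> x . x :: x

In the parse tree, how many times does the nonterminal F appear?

4

[E [T [F [P x]]] <> [E [T [T [F [P x]]] . [F [P x]]] :: [E [T [F [P x]]]]]]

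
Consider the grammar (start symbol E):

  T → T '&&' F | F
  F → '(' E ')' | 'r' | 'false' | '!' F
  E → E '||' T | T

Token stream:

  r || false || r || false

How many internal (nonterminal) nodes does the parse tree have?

[E [E [E [E [T [F r]]] || [T [F false]]] || [T [F r]]] || [T [F false]]]

12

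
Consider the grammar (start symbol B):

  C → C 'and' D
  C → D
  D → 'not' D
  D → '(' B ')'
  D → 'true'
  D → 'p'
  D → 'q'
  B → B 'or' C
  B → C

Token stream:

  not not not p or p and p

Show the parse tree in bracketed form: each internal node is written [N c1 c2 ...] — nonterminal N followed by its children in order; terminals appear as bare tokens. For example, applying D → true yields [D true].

[B [B [C [D not [D not [D not [D p]]]]]] or [C [C [D p]] and [D p]]]

B
B or C
C or C
D or C
not D or C
not not D or C
not not not D or C
not not not p or C
not not not p or C and D
not not not p or D and D
not not not p or p and D
not not not p or p and p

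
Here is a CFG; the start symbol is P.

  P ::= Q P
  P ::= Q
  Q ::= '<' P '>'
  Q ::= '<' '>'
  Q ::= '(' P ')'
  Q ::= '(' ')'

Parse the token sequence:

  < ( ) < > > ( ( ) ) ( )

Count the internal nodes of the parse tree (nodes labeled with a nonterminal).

12

[P [Q < [P [Q ( )] [P [Q < >]]] >] [P [Q ( [P [Q ( )]] )] [P [Q ( )]]]]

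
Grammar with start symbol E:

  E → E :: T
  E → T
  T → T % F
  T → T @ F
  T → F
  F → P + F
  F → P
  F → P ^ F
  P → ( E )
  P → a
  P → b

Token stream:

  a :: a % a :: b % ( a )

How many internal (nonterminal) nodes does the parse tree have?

22

[E [E [E [T [F [P a]]]] :: [T [T [F [P a]]] % [F [P a]]]] :: [T [T [F [P b]]] % [F [P ( [E [T [F [P a]]]] )]]]]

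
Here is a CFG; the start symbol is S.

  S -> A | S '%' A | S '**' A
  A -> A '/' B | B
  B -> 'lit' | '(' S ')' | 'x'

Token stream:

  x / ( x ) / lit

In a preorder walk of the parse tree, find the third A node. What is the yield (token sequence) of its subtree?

[S [A [A [A [B x]] / [B ( [S [A [B x]]] )]] / [B lit]]]

x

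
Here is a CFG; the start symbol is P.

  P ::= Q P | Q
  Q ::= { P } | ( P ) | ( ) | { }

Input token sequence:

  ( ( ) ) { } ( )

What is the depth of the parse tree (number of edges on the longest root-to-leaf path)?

[P [Q ( [P [Q ( )]] )] [P [Q { }] [P [Q ( )]]]]

4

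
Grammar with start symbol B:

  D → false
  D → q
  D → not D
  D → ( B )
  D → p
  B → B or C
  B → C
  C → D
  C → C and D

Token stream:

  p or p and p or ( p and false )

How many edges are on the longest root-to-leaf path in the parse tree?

[B [B [B [C [D p]]] or [C [C [D p]] and [D p]]] or [C [D ( [B [C [C [D p]] and [D false]]] )]]]

7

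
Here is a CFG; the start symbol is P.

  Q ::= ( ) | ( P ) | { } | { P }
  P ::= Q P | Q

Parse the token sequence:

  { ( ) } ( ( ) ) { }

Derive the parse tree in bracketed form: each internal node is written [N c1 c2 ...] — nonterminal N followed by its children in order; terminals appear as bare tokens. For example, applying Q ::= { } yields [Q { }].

P
Q P
{ P } P
{ Q } P
{ ( ) } P
{ ( ) } Q P
{ ( ) } ( P ) P
{ ( ) } ( Q ) P
{ ( ) } ( ( ) ) P
{ ( ) } ( ( ) ) Q
{ ( ) } ( ( ) ) { }

[P [Q { [P [Q ( )]] }] [P [Q ( [P [Q ( )]] )] [P [Q { }]]]]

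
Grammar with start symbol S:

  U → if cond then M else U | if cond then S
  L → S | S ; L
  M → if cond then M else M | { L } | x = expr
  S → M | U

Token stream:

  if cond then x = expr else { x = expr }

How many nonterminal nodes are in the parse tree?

7

[S [M if cond then [M x = expr] else [M { [L [S [M x = expr]]] }]]]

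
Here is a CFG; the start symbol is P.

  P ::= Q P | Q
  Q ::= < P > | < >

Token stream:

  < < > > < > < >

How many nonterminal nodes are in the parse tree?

[P [Q < [P [Q < >]] >] [P [Q < >] [P [Q < >]]]]

8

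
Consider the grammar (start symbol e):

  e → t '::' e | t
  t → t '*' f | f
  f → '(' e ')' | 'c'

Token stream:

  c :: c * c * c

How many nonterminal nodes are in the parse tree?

10

[e [t [f c]] :: [e [t [t [t [f c]] * [f c]] * [f c]]]]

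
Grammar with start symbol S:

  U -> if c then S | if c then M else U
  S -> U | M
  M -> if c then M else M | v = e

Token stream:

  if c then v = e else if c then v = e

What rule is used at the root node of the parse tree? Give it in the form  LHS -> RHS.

S -> U

[S [U if c then [M v = e] else [U if c then [S [M v = e]]]]]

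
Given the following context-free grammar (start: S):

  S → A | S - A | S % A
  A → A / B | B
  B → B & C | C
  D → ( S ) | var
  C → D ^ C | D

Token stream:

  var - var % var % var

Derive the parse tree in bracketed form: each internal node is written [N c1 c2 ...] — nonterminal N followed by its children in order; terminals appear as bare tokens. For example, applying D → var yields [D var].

S
S % A
S % A % A
S - A % A % A
A - A % A % A
B - A % A % A
C - A % A % A
D - A % A % A
var - A % A % A
var - B % A % A
var - C % A % A
var - D % A % A
var - var % A % A
var - var % B % A
var - var % C % A
var - var % D % A
var - var % var % A
var - var % var % B
var - var % var % C
var - var % var % D
var - var % var % var

[S [S [S [S [A [B [C [D var]]]]] - [A [B [C [D var]]]]] % [A [B [C [D var]]]]] % [A [B [C [D var]]]]]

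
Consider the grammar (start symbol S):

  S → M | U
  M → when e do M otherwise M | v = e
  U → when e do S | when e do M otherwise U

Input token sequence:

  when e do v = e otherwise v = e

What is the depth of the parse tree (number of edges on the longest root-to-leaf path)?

[S [M when e do [M v = e] otherwise [M v = e]]]

3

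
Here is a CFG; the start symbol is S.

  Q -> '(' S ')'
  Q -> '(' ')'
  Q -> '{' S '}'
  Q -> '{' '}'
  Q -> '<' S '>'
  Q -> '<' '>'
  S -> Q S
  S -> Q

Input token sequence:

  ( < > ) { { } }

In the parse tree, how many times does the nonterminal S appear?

4

[S [Q ( [S [Q < >]] )] [S [Q { [S [Q { }]] }]]]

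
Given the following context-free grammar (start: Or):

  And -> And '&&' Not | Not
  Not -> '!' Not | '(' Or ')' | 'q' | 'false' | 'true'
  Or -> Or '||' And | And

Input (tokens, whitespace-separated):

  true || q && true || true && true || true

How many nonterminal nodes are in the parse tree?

[Or [Or [Or [Or [And [Not true]]] || [And [And [Not q]] && [Not true]]] || [And [And [Not true]] && [Not true]]] || [And [Not true]]]

16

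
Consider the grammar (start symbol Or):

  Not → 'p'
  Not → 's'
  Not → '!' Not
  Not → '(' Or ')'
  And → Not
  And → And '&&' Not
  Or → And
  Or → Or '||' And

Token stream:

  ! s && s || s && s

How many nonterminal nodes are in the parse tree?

11

[Or [Or [And [And [Not ! [Not s]]] && [Not s]]] || [And [And [Not s]] && [Not s]]]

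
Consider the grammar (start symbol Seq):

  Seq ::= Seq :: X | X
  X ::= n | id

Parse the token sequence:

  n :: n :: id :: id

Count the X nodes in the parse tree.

4

[Seq [Seq [Seq [Seq [X n]] :: [X n]] :: [X id]] :: [X id]]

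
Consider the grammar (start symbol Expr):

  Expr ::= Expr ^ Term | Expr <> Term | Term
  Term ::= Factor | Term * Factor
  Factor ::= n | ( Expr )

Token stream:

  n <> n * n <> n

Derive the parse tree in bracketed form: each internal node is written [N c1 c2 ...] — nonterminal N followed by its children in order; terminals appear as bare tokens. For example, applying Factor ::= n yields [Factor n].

Expr
Expr <> Term
Expr <> Term <> Term
Term <> Term <> Term
Factor <> Term <> Term
n <> Term <> Term
n <> Term * Factor <> Term
n <> Factor * Factor <> Term
n <> n * Factor <> Term
n <> n * n <> Term
n <> n * n <> Factor
n <> n * n <> n

[Expr [Expr [Expr [Term [Factor n]]] <> [Term [Term [Factor n]] * [Factor n]]] <> [Term [Factor n]]]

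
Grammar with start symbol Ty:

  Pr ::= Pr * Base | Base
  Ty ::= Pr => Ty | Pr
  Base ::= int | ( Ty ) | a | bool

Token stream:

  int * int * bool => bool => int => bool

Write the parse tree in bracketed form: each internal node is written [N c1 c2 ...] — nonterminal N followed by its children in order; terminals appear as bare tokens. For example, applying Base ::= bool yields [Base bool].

[Ty [Pr [Pr [Pr [Base int]] * [Base int]] * [Base bool]] => [Ty [Pr [Base bool]] => [Ty [Pr [Base int]] => [Ty [Pr [Base bool]]]]]]

Ty
Pr => Ty
Pr * Base => Ty
Pr * Base * Base => Ty
Base * Base * Base => Ty
int * Base * Base => Ty
int * int * Base => Ty
int * int * bool => Ty
int * int * bool => Pr => Ty
int * int * bool => Base => Ty
int * int * bool => bool => Ty
int * int * bool => bool => Pr => Ty
int * int * bool => bool => Base => Ty
int * int * bool => bool => int => Ty
int * int * bool => bool => int => Pr
int * int * bool => bool => int => Base
int * int * bool => bool => int => bool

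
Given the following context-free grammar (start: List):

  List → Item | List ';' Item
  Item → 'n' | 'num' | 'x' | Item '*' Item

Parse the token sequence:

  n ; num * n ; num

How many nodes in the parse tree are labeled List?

[List [List [List [Item n]] ; [Item [Item num] * [Item n]]] ; [Item num]]

3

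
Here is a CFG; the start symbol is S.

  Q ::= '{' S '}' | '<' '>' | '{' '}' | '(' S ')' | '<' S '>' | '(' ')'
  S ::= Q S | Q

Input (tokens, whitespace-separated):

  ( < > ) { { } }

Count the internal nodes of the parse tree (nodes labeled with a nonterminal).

[S [Q ( [S [Q < >]] )] [S [Q { [S [Q { }]] }]]]

8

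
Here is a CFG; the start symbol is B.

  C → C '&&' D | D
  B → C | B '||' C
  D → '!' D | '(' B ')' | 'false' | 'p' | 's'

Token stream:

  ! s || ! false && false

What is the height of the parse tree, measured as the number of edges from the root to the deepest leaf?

[B [B [C [D ! [D s]]]] || [C [C [D ! [D false]]] && [D false]]]

5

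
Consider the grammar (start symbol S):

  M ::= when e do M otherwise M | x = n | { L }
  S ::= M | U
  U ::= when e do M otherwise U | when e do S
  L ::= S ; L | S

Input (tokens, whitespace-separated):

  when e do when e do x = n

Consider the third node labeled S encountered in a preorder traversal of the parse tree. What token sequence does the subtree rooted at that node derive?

x = n

[S [U when e do [S [U when e do [S [M x = n]]]]]]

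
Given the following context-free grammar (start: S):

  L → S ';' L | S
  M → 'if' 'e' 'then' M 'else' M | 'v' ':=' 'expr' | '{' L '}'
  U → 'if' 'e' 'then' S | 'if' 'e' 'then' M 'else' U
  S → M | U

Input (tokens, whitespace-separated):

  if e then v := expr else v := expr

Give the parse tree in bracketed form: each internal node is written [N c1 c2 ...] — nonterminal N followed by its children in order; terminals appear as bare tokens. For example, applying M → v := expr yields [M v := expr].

[S [M if e then [M v := expr] else [M v := expr]]]

S
M
if e then M else M
if e then v := expr else M
if e then v := expr else v := expr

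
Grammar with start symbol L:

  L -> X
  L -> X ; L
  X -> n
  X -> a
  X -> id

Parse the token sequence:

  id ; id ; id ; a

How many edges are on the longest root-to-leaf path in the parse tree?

[L [X id] ; [L [X id] ; [L [X id] ; [L [X a]]]]]

5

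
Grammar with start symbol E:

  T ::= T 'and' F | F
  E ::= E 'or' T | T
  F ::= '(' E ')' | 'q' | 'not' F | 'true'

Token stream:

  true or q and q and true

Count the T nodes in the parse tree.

4

[E [E [T [F true]]] or [T [T [T [F q]] and [F q]] and [F true]]]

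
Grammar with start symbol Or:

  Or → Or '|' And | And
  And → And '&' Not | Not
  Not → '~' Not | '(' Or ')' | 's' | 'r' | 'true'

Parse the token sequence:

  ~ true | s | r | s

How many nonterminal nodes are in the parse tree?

[Or [Or [Or [Or [And [Not ~ [Not true]]]] | [And [Not s]]] | [And [Not r]]] | [And [Not s]]]

13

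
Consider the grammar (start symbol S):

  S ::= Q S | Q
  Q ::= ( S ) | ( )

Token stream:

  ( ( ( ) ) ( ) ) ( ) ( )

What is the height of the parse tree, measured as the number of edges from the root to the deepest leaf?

[S [Q ( [S [Q ( [S [Q ( )]] )] [S [Q ( )]]] )] [S [Q ( )] [S [Q ( )]]]]

6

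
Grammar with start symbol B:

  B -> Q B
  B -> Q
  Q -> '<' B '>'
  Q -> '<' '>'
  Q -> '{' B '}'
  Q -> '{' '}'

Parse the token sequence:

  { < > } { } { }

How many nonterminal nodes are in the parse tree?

[B [Q { [B [Q < >]] }] [B [Q { }] [B [Q { }]]]]

8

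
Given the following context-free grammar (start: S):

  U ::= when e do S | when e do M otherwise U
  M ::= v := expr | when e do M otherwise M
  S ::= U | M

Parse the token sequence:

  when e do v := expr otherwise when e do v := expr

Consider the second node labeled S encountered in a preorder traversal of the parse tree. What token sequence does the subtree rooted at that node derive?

[S [U when e do [M v := expr] otherwise [U when e do [S [M v := expr]]]]]

v := expr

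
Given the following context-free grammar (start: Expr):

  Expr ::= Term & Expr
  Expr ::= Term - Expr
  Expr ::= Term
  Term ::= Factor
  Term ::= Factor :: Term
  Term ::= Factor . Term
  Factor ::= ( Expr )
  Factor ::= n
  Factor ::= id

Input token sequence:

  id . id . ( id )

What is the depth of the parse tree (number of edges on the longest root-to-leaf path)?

[Expr [Term [Factor id] . [Term [Factor id] . [Term [Factor ( [Expr [Term [Factor id]]] )]]]]]

8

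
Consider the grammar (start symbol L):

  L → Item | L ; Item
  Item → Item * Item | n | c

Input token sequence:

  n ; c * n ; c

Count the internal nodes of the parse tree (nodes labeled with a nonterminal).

[L [L [L [Item n]] ; [Item [Item c] * [Item n]]] ; [Item c]]

8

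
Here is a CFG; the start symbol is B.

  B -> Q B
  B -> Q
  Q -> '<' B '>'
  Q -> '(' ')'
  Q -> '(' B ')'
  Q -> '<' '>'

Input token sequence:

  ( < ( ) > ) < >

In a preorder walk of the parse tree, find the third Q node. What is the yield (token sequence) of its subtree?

[B [Q ( [B [Q < [B [Q ( )]] >]] )] [B [Q < >]]]

( )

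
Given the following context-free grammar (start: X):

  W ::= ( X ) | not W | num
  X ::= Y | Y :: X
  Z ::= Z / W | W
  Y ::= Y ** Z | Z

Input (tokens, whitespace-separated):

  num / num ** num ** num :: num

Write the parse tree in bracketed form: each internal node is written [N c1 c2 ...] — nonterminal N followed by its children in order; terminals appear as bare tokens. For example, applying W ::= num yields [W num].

[X [Y [Y [Y [Z [Z [W num]] / [W num]]] ** [Z [W num]]] ** [Z [W num]]] :: [X [Y [Z [W num]]]]]

X
Y :: X
Y ** Z :: X
Y ** Z ** Z :: X
Z ** Z ** Z :: X
Z / W ** Z ** Z :: X
W / W ** Z ** Z :: X
num / W ** Z ** Z :: X
num / num ** Z ** Z :: X
num / num ** W ** Z :: X
num / num ** num ** Z :: X
num / num ** num ** W :: X
num / num ** num ** num :: X
num / num ** num ** num :: Y
num / num ** num ** num :: Z
num / num ** num ** num :: W
num / num ** num ** num :: num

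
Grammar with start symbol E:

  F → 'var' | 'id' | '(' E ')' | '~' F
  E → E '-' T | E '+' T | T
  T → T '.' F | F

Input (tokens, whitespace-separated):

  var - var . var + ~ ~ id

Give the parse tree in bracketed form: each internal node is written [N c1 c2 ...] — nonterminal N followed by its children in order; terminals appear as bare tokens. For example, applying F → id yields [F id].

[E [E [E [T [F var]]] - [T [T [F var]] . [F var]]] + [T [F ~ [F ~ [F id]]]]]

E
E + T
E - T + T
T - T + T
F - T + T
var - T + T
var - T . F + T
var - F . F + T
var - var . F + T
var - var . var + T
var - var . var + F
var - var . var + ~ F
var - var . var + ~ ~ F
var - var . var + ~ ~ id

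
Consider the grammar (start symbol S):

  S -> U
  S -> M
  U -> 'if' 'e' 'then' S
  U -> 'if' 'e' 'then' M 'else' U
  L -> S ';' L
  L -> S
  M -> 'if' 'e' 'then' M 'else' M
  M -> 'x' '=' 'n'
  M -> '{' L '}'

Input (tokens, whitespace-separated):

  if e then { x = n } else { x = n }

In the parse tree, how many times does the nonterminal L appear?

[S [M if e then [M { [L [S [M x = n]]] }] else [M { [L [S [M x = n]]] }]]]

2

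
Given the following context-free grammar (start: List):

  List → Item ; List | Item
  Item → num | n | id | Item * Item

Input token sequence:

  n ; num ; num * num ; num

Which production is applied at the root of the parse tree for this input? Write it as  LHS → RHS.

List → Item ; List

[List [Item n] ; [List [Item num] ; [List [Item [Item num] * [Item num]] ; [List [Item num]]]]]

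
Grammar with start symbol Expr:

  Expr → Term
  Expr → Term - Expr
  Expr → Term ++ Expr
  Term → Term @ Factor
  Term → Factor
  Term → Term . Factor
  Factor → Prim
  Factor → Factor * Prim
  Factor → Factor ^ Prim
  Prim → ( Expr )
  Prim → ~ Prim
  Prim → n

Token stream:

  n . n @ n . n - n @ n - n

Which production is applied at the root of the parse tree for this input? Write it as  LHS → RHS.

Expr → Term - Expr

[Expr [Term [Term [Term [Term [Factor [Prim n]]] . [Factor [Prim n]]] @ [Factor [Prim n]]] . [Factor [Prim n]]] - [Expr [Term [Term [Factor [Prim n]]] @ [Factor [Prim n]]] - [Expr [Term [Factor [Prim n]]]]]]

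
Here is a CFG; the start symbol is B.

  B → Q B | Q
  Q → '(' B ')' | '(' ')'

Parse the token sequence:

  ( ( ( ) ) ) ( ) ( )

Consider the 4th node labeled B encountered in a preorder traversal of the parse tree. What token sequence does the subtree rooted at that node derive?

[B [Q ( [B [Q ( [B [Q ( )]] )]] )] [B [Q ( )] [B [Q ( )]]]]

( ) ( )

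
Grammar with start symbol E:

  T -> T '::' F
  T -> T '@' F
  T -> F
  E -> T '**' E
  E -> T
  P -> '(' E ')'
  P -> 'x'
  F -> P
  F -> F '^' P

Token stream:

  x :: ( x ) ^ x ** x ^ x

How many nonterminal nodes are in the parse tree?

19

[E [T [T [F [P x]]] :: [F [F [P ( [E [T [F [P x]]]] )]] ^ [P x]]] ** [E [T [F [F [P x]] ^ [P x]]]]]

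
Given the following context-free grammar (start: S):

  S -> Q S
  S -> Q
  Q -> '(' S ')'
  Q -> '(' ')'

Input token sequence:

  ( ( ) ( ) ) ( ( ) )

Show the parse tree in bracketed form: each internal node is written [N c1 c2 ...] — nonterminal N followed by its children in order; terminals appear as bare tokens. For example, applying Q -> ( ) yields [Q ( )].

S
Q S
( S ) S
( Q S ) S
( ( ) S ) S
( ( ) Q ) S
( ( ) ( ) ) S
( ( ) ( ) ) Q
( ( ) ( ) ) ( S )
( ( ) ( ) ) ( Q )
( ( ) ( ) ) ( ( ) )

[S [Q ( [S [Q ( )] [S [Q ( )]]] )] [S [Q ( [S [Q ( )]] )]]]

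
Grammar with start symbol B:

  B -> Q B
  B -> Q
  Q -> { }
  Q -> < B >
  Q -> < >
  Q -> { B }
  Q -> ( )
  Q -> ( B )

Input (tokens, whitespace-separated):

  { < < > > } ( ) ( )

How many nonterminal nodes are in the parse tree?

10

[B [Q { [B [Q < [B [Q < >]] >]] }] [B [Q ( )] [B [Q ( )]]]]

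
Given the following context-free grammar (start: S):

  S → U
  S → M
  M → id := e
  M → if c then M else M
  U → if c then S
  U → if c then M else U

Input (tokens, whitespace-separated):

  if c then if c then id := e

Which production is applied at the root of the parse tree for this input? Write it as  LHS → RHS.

S → U

[S [U if c then [S [U if c then [S [M id := e]]]]]]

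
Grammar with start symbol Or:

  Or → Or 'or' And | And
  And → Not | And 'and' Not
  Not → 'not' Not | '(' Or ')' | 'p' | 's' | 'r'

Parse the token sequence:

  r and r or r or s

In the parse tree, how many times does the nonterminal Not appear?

[Or [Or [Or [And [And [Not r]] and [Not r]]] or [And [Not r]]] or [And [Not s]]]

4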